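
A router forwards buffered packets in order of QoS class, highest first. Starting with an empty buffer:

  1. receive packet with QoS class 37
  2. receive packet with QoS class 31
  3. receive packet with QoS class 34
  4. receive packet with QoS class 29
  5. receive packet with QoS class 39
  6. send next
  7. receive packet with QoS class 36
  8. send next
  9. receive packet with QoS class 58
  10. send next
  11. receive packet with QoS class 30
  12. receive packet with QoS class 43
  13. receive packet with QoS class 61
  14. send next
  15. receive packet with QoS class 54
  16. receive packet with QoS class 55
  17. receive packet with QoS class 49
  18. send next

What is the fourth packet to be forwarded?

61

insert 37 → {37}
insert 31 → {37, 31}
insert 34 → {37, 34, 31}
insert 29 → {37, 34, 31, 29}
insert 39 → {39, 37, 34, 31, 29}
send next → 39; now {37, 34, 31, 29}
insert 36 → {37, 36, 34, 31, 29}
send next → 37; now {36, 34, 31, 29}
insert 58 → {58, 36, 34, 31, 29}
send next → 58; now {36, 34, 31, 29}
insert 30 → {36, 34, 31, 30, 29}
insert 43 → {43, 36, 34, 31, 30, 29}
insert 61 → {61, 43, 36, 34, 31, 30, 29}
send next → 61; now {43, 36, 34, 31, 30, 29}
insert 54 → {54, 43, 36, 34, 31, 30, 29}
insert 55 → {55, 54, 43, 36, 34, 31, 30, 29}
insert 49 → {55, 54, 49, 43, 36, 34, 31, 30, 29}
send next → 55; now {54, 49, 43, 36, 34, 31, 30, 29}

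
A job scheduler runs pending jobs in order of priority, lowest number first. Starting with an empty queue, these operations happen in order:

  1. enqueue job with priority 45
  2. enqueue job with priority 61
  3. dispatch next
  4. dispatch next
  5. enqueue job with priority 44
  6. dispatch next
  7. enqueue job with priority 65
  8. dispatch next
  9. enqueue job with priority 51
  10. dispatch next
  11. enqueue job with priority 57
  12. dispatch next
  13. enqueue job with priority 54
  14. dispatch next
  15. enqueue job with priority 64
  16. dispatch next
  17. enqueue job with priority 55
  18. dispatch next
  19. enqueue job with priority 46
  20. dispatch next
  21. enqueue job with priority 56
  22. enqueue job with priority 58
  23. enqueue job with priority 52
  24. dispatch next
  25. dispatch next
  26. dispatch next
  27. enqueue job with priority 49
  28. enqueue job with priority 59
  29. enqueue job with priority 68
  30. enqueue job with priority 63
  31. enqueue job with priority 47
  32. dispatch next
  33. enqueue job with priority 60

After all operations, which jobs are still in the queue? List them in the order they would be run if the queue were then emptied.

49 → 59 → 60 → 63 → 68

insert 45 → {45}
insert 61 → {45, 61}
dispatch next → 45; now {61}
dispatch next → 61; now {}
insert 44 → {44}
dispatch next → 44; now {}
insert 65 → {65}
dispatch next → 65; now {}
insert 51 → {51}
dispatch next → 51; now {}
insert 57 → {57}
dispatch next → 57; now {}
insert 54 → {54}
dispatch next → 54; now {}
insert 64 → {64}
dispatch next → 64; now {}
insert 55 → {55}
dispatch next → 55; now {}
insert 46 → {46}
dispatch next → 46; now {}
insert 56 → {56}
insert 58 → {56, 58}
insert 52 → {52, 56, 58}
dispatch next → 52; now {56, 58}
dispatch next → 56; now {58}
dispatch next → 58; now {}
insert 49 → {49}
insert 59 → {49, 59}
insert 68 → {49, 59, 68}
insert 63 → {49, 59, 63, 68}
insert 47 → {47, 49, 59, 63, 68}
dispatch next → 47; now {49, 59, 63, 68}
insert 60 → {49, 59, 60, 63, 68}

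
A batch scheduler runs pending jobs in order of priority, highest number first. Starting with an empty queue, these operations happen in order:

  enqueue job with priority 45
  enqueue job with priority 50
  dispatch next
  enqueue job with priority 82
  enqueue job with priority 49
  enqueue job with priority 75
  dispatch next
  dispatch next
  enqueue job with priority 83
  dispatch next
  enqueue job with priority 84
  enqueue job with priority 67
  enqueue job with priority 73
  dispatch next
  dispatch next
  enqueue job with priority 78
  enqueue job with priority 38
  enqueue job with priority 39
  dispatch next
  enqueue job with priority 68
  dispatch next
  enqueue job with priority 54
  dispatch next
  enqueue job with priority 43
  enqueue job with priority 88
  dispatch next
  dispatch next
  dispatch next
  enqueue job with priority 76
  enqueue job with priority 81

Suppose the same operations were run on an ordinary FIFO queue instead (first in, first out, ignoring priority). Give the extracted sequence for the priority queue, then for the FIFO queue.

priority queue: [50, 82, 75, 83, 84, 73, 78, 68, 67, 88, 54, 49]; FIFO queue: 45 → 50 → 82 → 49 → 75 → 83 → 84 → 67 → 73 → 78 → 38 → 39

insert 45 → {45}
insert 50 → {50, 45}
dispatch next → 50; now {45}
insert 82 → {82, 45}
insert 49 → {82, 49, 45}
insert 75 → {82, 75, 49, 45}
dispatch next → 82; now {75, 49, 45}
dispatch next → 75; now {49, 45}
insert 83 → {83, 49, 45}
dispatch next → 83; now {49, 45}
insert 84 → {84, 49, 45}
insert 67 → {84, 67, 49, 45}
insert 73 → {84, 73, 67, 49, 45}
dispatch next → 84; now {73, 67, 49, 45}
dispatch next → 73; now {67, 49, 45}
insert 78 → {78, 67, 49, 45}
insert 38 → {78, 67, 49, 45, 38}
insert 39 → {78, 67, 49, 45, 39, 38}
dispatch next → 78; now {67, 49, 45, 39, 38}
insert 68 → {68, 67, 49, 45, 39, 38}
dispatch next → 68; now {67, 49, 45, 39, 38}
insert 54 → {67, 54, 49, 45, 39, 38}
dispatch next → 67; now {54, 49, 45, 39, 38}
insert 43 → {54, 49, 45, 43, 39, 38}
insert 88 → {88, 54, 49, 45, 43, 39, 38}
dispatch next → 88; now {54, 49, 45, 43, 39, 38}
dispatch next → 54; now {49, 45, 43, 39, 38}
dispatch next → 49; now {45, 43, 39, 38}
insert 76 → {76, 45, 43, 39, 38}
insert 81 → {81, 76, 45, 43, 39, 38}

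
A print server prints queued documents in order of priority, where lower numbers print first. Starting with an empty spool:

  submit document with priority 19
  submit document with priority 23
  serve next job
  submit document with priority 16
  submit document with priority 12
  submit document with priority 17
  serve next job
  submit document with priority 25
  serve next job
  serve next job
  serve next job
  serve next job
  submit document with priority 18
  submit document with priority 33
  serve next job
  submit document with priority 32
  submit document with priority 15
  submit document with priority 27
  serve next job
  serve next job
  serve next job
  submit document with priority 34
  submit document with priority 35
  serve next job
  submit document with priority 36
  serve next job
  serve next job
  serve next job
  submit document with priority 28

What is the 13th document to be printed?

35

insert 19 → {19}
insert 23 → {19, 23}
serve next job → 19; now {23}
insert 16 → {16, 23}
insert 12 → {12, 16, 23}
insert 17 → {12, 16, 17, 23}
serve next job → 12; now {16, 17, 23}
insert 25 → {16, 17, 23, 25}
serve next job → 16; now {17, 23, 25}
serve next job → 17; now {23, 25}
serve next job → 23; now {25}
serve next job → 25; now {}
insert 18 → {18}
insert 33 → {18, 33}
serve next job → 18; now {33}
insert 32 → {32, 33}
insert 15 → {15, 32, 33}
insert 27 → {15, 27, 32, 33}
serve next job → 15; now {27, 32, 33}
serve next job → 27; now {32, 33}
serve next job → 32; now {33}
insert 34 → {33, 34}
insert 35 → {33, 34, 35}
serve next job → 33; now {34, 35}
insert 36 → {34, 35, 36}
serve next job → 34; now {35, 36}
serve next job → 35; now {36}
serve next job → 36; now {}
insert 28 → {28}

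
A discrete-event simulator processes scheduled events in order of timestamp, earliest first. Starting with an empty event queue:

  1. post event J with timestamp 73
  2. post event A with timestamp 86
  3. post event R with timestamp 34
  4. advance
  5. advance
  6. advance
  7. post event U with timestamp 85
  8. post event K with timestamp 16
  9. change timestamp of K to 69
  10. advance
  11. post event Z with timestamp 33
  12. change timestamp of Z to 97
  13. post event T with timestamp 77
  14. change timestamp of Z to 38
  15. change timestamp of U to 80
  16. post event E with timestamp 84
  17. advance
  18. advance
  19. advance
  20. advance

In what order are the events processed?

add J (timestamp 73) → {J:73}
add A (timestamp 86) → {J:73, A:86}
add R (timestamp 34) → {R:34, J:73, A:86}
advance → R; now {J:73, A:86}
advance → J; now {A:86}
advance → A; now {}
add U (timestamp 85) → {U:85}
add K (timestamp 16) → {K:16, U:85}
update K to timestamp 69 → {K:69, U:85}
advance → K; now {U:85}
add Z (timestamp 33) → {Z:33, U:85}
update Z to timestamp 97 → {U:85, Z:97}
add T (timestamp 77) → {T:77, U:85, Z:97}
update Z to timestamp 38 → {Z:38, T:77, U:85}
update U to timestamp 80 → {Z:38, T:77, U:80}
add E (timestamp 84) → {Z:38, T:77, U:80, E:84}
advance → Z; now {T:77, U:80, E:84}
advance → T; now {U:80, E:84}
advance → U; now {E:84}
advance → E; now {}

R, J, A, K, Z, T, U, E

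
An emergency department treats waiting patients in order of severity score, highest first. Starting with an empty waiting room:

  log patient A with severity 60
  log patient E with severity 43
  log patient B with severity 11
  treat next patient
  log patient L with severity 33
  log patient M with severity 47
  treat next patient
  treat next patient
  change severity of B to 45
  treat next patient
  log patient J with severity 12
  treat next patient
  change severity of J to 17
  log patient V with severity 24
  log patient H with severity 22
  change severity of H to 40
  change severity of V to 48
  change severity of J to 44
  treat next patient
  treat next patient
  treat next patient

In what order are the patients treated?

[A, M, E, B, L, V, J, H]

add A (severity 60) → {A:60}
add E (severity 43) → {A:60, E:43}
add B (severity 11) → {A:60, E:43, B:11}
treat next patient → A; now {E:43, B:11}
add L (severity 33) → {E:43, L:33, B:11}
add M (severity 47) → {M:47, E:43, L:33, B:11}
treat next patient → M; now {E:43, L:33, B:11}
treat next patient → E; now {L:33, B:11}
update B to severity 45 → {B:45, L:33}
treat next patient → B; now {L:33}
add J (severity 12) → {L:33, J:12}
treat next patient → L; now {J:12}
update J to severity 17 → {J:17}
add V (severity 24) → {V:24, J:17}
add H (severity 22) → {V:24, H:22, J:17}
update H to severity 40 → {H:40, V:24, J:17}
update V to severity 48 → {V:48, H:40, J:17}
update J to severity 44 → {V:48, J:44, H:40}
treat next patient → V; now {J:44, H:40}
treat next patient → J; now {H:40}
treat next patient → H; now {}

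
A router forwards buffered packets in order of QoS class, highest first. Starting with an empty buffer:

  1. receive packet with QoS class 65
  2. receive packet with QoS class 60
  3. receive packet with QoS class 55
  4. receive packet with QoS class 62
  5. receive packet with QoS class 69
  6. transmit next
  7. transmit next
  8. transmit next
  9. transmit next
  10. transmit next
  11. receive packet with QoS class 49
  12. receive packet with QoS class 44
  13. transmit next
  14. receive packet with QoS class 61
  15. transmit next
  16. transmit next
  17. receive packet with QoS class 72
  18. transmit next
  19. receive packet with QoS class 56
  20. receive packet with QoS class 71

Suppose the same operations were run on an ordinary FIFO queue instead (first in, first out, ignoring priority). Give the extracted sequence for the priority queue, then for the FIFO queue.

insert 65 → {65}
insert 60 → {65, 60}
insert 55 → {65, 60, 55}
insert 62 → {65, 62, 60, 55}
insert 69 → {69, 65, 62, 60, 55}
transmit next → 69; now {65, 62, 60, 55}
transmit next → 65; now {62, 60, 55}
transmit next → 62; now {60, 55}
transmit next → 60; now {55}
transmit next → 55; now {}
insert 49 → {49}
insert 44 → {49, 44}
transmit next → 49; now {44}
insert 61 → {61, 44}
transmit next → 61; now {44}
transmit next → 44; now {}
insert 72 → {72}
transmit next → 72; now {}
insert 56 → {56}
insert 71 → {71, 56}

priority queue: 69 → 65 → 62 → 60 → 55 → 49 → 61 → 44 → 72; FIFO queue: 65 → 60 → 55 → 62 → 69 → 49 → 44 → 61 → 72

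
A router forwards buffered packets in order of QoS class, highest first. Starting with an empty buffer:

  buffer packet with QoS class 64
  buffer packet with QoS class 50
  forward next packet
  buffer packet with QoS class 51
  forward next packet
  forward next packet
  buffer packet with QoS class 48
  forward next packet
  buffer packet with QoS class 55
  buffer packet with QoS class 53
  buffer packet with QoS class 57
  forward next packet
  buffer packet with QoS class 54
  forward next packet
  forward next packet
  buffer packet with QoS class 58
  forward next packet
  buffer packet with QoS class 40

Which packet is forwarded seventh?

insert 64 → {64}
insert 50 → {64, 50}
forward next packet → 64; now {50}
insert 51 → {51, 50}
forward next packet → 51; now {50}
forward next packet → 50; now {}
insert 48 → {48}
forward next packet → 48; now {}
insert 55 → {55}
insert 53 → {55, 53}
insert 57 → {57, 55, 53}
forward next packet → 57; now {55, 53}
insert 54 → {55, 54, 53}
forward next packet → 55; now {54, 53}
forward next packet → 54; now {53}
insert 58 → {58, 53}
forward next packet → 58; now {53}
insert 40 → {53, 40}

54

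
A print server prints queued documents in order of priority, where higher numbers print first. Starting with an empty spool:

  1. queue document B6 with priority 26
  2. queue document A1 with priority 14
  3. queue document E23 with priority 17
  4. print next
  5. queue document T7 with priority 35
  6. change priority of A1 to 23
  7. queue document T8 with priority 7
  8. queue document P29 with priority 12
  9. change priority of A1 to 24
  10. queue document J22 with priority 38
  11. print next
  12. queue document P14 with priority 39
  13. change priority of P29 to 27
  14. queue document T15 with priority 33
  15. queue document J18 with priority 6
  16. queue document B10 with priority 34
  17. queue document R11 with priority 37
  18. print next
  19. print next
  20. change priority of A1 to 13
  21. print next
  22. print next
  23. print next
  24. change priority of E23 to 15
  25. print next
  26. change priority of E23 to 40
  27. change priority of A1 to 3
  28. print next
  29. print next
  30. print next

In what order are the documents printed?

[B6, J22, P14, R11, T7, B10, T15, P29, E23, T8, J18]

add B6 (priority 26) → {B6:26}
add A1 (priority 14) → {B6:26, A1:14}
add E23 (priority 17) → {B6:26, E23:17, A1:14}
print next → B6; now {E23:17, A1:14}
add T7 (priority 35) → {T7:35, E23:17, A1:14}
update A1 to priority 23 → {T7:35, A1:23, E23:17}
add T8 (priority 7) → {T7:35, A1:23, E23:17, T8:7}
add P29 (priority 12) → {T7:35, A1:23, E23:17, P29:12, T8:7}
update A1 to priority 24 → {T7:35, A1:24, E23:17, P29:12, T8:7}
add J22 (priority 38) → {J22:38, T7:35, A1:24, E23:17, P29:12, T8:7}
print next → J22; now {T7:35, A1:24, E23:17, P29:12, T8:7}
add P14 (priority 39) → {P14:39, T7:35, A1:24, E23:17, P29:12, T8:7}
update P29 to priority 27 → {P14:39, T7:35, P29:27, A1:24, E23:17, T8:7}
add T15 (priority 33) → {P14:39, T7:35, T15:33, P29:27, A1:24, E23:17, T8:7}
add J18 (priority 6) → {P14:39, T7:35, T15:33, P29:27, A1:24, E23:17, T8:7, J18:6}
add B10 (priority 34) → {P14:39, T7:35, B10:34, T15:33, P29:27, A1:24, E23:17, T8:7, J18:6}
add R11 (priority 37) → {P14:39, R11:37, T7:35, B10:34, T15:33, P29:27, A1:24, E23:17, T8:7, J18:6}
print next → P14; now {R11:37, T7:35, B10:34, T15:33, P29:27, A1:24, E23:17, T8:7, J18:6}
print next → R11; now {T7:35, B10:34, T15:33, P29:27, A1:24, E23:17, T8:7, J18:6}
update A1 to priority 13 → {T7:35, B10:34, T15:33, P29:27, E23:17, A1:13, T8:7, J18:6}
print next → T7; now {B10:34, T15:33, P29:27, E23:17, A1:13, T8:7, J18:6}
print next → B10; now {T15:33, P29:27, E23:17, A1:13, T8:7, J18:6}
print next → T15; now {P29:27, E23:17, A1:13, T8:7, J18:6}
update E23 to priority 15 → {P29:27, E23:15, A1:13, T8:7, J18:6}
print next → P29; now {E23:15, A1:13, T8:7, J18:6}
update E23 to priority 40 → {E23:40, A1:13, T8:7, J18:6}
update A1 to priority 3 → {E23:40, T8:7, J18:6, A1:3}
print next → E23; now {T8:7, J18:6, A1:3}
print next → T8; now {J18:6, A1:3}
print next → J18; now {A1:3}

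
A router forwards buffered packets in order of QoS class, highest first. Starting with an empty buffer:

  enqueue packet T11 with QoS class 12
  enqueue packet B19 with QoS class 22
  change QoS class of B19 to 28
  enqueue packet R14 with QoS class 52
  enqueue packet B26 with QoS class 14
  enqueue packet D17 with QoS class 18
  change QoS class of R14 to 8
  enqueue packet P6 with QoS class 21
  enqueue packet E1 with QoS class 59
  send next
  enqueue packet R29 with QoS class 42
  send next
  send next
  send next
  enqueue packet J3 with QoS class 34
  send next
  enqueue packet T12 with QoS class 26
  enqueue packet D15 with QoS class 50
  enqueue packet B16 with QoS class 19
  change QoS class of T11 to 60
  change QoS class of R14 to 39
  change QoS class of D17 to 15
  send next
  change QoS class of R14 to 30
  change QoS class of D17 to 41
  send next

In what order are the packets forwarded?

[E1, R29, B19, P6, J3, T11, D15]

add T11 (QoS class 12) → {T11:12}
add B19 (QoS class 22) → {B19:22, T11:12}
update B19 to QoS class 28 → {B19:28, T11:12}
add R14 (QoS class 52) → {R14:52, B19:28, T11:12}
add B26 (QoS class 14) → {R14:52, B19:28, B26:14, T11:12}
add D17 (QoS class 18) → {R14:52, B19:28, D17:18, B26:14, T11:12}
update R14 to QoS class 8 → {B19:28, D17:18, B26:14, T11:12, R14:8}
add P6 (QoS class 21) → {B19:28, P6:21, D17:18, B26:14, T11:12, R14:8}
add E1 (QoS class 59) → {E1:59, B19:28, P6:21, D17:18, B26:14, T11:12, R14:8}
send next → E1; now {B19:28, P6:21, D17:18, B26:14, T11:12, R14:8}
add R29 (QoS class 42) → {R29:42, B19:28, P6:21, D17:18, B26:14, T11:12, R14:8}
send next → R29; now {B19:28, P6:21, D17:18, B26:14, T11:12, R14:8}
send next → B19; now {P6:21, D17:18, B26:14, T11:12, R14:8}
send next → P6; now {D17:18, B26:14, T11:12, R14:8}
add J3 (QoS class 34) → {J3:34, D17:18, B26:14, T11:12, R14:8}
send next → J3; now {D17:18, B26:14, T11:12, R14:8}
add T12 (QoS class 26) → {T12:26, D17:18, B26:14, T11:12, R14:8}
add D15 (QoS class 50) → {D15:50, T12:26, D17:18, B26:14, T11:12, R14:8}
add B16 (QoS class 19) → {D15:50, T12:26, B16:19, D17:18, B26:14, T11:12, R14:8}
update T11 to QoS class 60 → {T11:60, D15:50, T12:26, B16:19, D17:18, B26:14, R14:8}
update R14 to QoS class 39 → {T11:60, D15:50, R14:39, T12:26, B16:19, D17:18, B26:14}
update D17 to QoS class 15 → {T11:60, D15:50, R14:39, T12:26, B16:19, D17:15, B26:14}
send next → T11; now {D15:50, R14:39, T12:26, B16:19, D17:15, B26:14}
update R14 to QoS class 30 → {D15:50, R14:30, T12:26, B16:19, D17:15, B26:14}
update D17 to QoS class 41 → {D15:50, D17:41, R14:30, T12:26, B16:19, B26:14}
send next → D15; now {D17:41, R14:30, T12:26, B16:19, B26:14}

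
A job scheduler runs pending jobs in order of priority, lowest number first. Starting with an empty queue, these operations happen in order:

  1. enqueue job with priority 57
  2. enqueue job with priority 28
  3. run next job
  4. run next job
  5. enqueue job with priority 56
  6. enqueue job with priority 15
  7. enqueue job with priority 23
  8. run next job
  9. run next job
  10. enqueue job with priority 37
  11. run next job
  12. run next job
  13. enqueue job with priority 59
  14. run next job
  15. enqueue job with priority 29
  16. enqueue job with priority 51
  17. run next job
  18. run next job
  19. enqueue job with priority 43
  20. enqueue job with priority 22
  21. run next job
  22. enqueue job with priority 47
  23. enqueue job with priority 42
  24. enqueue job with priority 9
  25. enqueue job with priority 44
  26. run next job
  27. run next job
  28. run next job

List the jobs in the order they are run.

[28, 57, 15, 23, 37, 56, 59, 29, 51, 22, 9, 42, 43]

insert 57 → {57}
insert 28 → {28, 57}
run next job → 28; now {57}
run next job → 57; now {}
insert 56 → {56}
insert 15 → {15, 56}
insert 23 → {15, 23, 56}
run next job → 15; now {23, 56}
run next job → 23; now {56}
insert 37 → {37, 56}
run next job → 37; now {56}
run next job → 56; now {}
insert 59 → {59}
run next job → 59; now {}
insert 29 → {29}
insert 51 → {29, 51}
run next job → 29; now {51}
run next job → 51; now {}
insert 43 → {43}
insert 22 → {22, 43}
run next job → 22; now {43}
insert 47 → {43, 47}
insert 42 → {42, 43, 47}
insert 9 → {9, 42, 43, 47}
insert 44 → {9, 42, 43, 44, 47}
run next job → 9; now {42, 43, 44, 47}
run next job → 42; now {43, 44, 47}
run next job → 43; now {44, 47}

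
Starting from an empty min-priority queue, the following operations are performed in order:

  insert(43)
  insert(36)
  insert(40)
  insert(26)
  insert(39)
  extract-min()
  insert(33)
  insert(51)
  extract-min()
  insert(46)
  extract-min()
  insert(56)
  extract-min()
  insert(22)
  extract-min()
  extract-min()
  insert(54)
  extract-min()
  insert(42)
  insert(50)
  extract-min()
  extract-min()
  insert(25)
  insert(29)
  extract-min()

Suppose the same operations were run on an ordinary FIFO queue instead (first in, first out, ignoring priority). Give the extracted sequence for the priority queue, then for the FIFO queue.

priority queue: 26 → 33 → 36 → 39 → 22 → 40 → 43 → 42 → 46 → 25; FIFO queue: 43 → 36 → 40 → 26 → 39 → 33 → 51 → 46 → 56 → 22

insert 43 → {43}
insert 36 → {36, 43}
insert 40 → {36, 40, 43}
insert 26 → {26, 36, 40, 43}
insert 39 → {26, 36, 39, 40, 43}
extract-min → 26; now {36, 39, 40, 43}
insert 33 → {33, 36, 39, 40, 43}
insert 51 → {33, 36, 39, 40, 43, 51}
extract-min → 33; now {36, 39, 40, 43, 51}
insert 46 → {36, 39, 40, 43, 46, 51}
extract-min → 36; now {39, 40, 43, 46, 51}
insert 56 → {39, 40, 43, 46, 51, 56}
extract-min → 39; now {40, 43, 46, 51, 56}
insert 22 → {22, 40, 43, 46, 51, 56}
extract-min → 22; now {40, 43, 46, 51, 56}
extract-min → 40; now {43, 46, 51, 56}
insert 54 → {43, 46, 51, 54, 56}
extract-min → 43; now {46, 51, 54, 56}
insert 42 → {42, 46, 51, 54, 56}
insert 50 → {42, 46, 50, 51, 54, 56}
extract-min → 42; now {46, 50, 51, 54, 56}
extract-min → 46; now {50, 51, 54, 56}
insert 25 → {25, 50, 51, 54, 56}
insert 29 → {25, 29, 50, 51, 54, 56}
extract-min → 25; now {29, 50, 51, 54, 56}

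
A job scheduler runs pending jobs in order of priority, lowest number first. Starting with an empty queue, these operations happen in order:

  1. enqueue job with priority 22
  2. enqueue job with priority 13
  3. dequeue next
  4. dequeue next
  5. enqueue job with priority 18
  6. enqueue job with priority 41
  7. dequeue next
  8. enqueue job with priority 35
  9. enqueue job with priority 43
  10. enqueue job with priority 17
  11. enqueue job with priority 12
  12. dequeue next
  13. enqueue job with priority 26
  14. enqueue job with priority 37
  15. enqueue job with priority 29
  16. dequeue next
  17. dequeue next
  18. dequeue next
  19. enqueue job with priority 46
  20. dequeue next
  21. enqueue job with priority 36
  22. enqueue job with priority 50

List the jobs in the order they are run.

13 → 22 → 18 → 12 → 17 → 26 → 29 → 35

insert 22 → {22}
insert 13 → {13, 22}
dequeue next → 13; now {22}
dequeue next → 22; now {}
insert 18 → {18}
insert 41 → {18, 41}
dequeue next → 18; now {41}
insert 35 → {35, 41}
insert 43 → {35, 41, 43}
insert 17 → {17, 35, 41, 43}
insert 12 → {12, 17, 35, 41, 43}
dequeue next → 12; now {17, 35, 41, 43}
insert 26 → {17, 26, 35, 41, 43}
insert 37 → {17, 26, 35, 37, 41, 43}
insert 29 → {17, 26, 29, 35, 37, 41, 43}
dequeue next → 17; now {26, 29, 35, 37, 41, 43}
dequeue next → 26; now {29, 35, 37, 41, 43}
dequeue next → 29; now {35, 37, 41, 43}
insert 46 → {35, 37, 41, 43, 46}
dequeue next → 35; now {37, 41, 43, 46}
insert 36 → {36, 37, 41, 43, 46}
insert 50 → {36, 37, 41, 43, 46, 50}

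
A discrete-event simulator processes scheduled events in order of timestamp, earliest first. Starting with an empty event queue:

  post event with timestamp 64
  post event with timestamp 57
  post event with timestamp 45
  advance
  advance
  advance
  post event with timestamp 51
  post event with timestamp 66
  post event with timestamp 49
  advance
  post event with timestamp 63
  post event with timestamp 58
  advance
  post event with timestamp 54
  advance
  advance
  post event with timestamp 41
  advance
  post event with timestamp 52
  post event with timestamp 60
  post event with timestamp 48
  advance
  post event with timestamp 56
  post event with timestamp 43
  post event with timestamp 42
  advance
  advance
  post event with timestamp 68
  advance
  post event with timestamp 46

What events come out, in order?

45 → 57 → 64 → 49 → 51 → 54 → 58 → 41 → 48 → 42 → 43 → 52

insert 64 → {64}
insert 57 → {57, 64}
insert 45 → {45, 57, 64}
advance → 45; now {57, 64}
advance → 57; now {64}
advance → 64; now {}
insert 51 → {51}
insert 66 → {51, 66}
insert 49 → {49, 51, 66}
advance → 49; now {51, 66}
insert 63 → {51, 63, 66}
insert 58 → {51, 58, 63, 66}
advance → 51; now {58, 63, 66}
insert 54 → {54, 58, 63, 66}
advance → 54; now {58, 63, 66}
advance → 58; now {63, 66}
insert 41 → {41, 63, 66}
advance → 41; now {63, 66}
insert 52 → {52, 63, 66}
insert 60 → {52, 60, 63, 66}
insert 48 → {48, 52, 60, 63, 66}
advance → 48; now {52, 60, 63, 66}
insert 56 → {52, 56, 60, 63, 66}
insert 43 → {43, 52, 56, 60, 63, 66}
insert 42 → {42, 43, 52, 56, 60, 63, 66}
advance → 42; now {43, 52, 56, 60, 63, 66}
advance → 43; now {52, 56, 60, 63, 66}
insert 68 → {52, 56, 60, 63, 66, 68}
advance → 52; now {56, 60, 63, 66, 68}
insert 46 → {46, 56, 60, 63, 66, 68}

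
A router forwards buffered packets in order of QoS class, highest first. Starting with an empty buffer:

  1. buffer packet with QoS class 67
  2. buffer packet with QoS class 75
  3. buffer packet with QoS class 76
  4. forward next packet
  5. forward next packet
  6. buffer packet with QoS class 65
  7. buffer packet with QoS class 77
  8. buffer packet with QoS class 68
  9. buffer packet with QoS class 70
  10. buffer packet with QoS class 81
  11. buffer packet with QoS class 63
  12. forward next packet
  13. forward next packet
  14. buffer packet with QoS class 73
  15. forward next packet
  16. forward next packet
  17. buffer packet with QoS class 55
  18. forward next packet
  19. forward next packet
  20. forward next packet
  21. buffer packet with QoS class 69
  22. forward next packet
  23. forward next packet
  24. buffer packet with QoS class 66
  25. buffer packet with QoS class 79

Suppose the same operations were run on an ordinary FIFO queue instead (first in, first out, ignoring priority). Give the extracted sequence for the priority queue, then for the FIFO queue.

priority queue: [76, 75, 81, 77, 73, 70, 68, 67, 65, 69, 63]; FIFO queue: 67, 75, 76, 65, 77, 68, 70, 81, 63, 73, 55

insert 67 → {67}
insert 75 → {75, 67}
insert 76 → {76, 75, 67}
forward next packet → 76; now {75, 67}
forward next packet → 75; now {67}
insert 65 → {67, 65}
insert 77 → {77, 67, 65}
insert 68 → {77, 68, 67, 65}
insert 70 → {77, 70, 68, 67, 65}
insert 81 → {81, 77, 70, 68, 67, 65}
insert 63 → {81, 77, 70, 68, 67, 65, 63}
forward next packet → 81; now {77, 70, 68, 67, 65, 63}
forward next packet → 77; now {70, 68, 67, 65, 63}
insert 73 → {73, 70, 68, 67, 65, 63}
forward next packet → 73; now {70, 68, 67, 65, 63}
forward next packet → 70; now {68, 67, 65, 63}
insert 55 → {68, 67, 65, 63, 55}
forward next packet → 68; now {67, 65, 63, 55}
forward next packet → 67; now {65, 63, 55}
forward next packet → 65; now {63, 55}
insert 69 → {69, 63, 55}
forward next packet → 69; now {63, 55}
forward next packet → 63; now {55}
insert 66 → {66, 55}
insert 79 → {79, 66, 55}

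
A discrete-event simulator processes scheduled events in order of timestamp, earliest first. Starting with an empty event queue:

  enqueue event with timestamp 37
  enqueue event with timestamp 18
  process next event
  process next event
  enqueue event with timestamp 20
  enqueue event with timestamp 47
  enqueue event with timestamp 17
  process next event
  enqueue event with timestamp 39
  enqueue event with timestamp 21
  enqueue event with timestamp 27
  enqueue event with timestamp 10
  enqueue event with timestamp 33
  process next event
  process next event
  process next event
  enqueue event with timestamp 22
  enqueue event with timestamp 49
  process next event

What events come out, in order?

insert 37 → {37}
insert 18 → {18, 37}
process next event → 18; now {37}
process next event → 37; now {}
insert 20 → {20}
insert 47 → {20, 47}
insert 17 → {17, 20, 47}
process next event → 17; now {20, 47}
insert 39 → {20, 39, 47}
insert 21 → {20, 21, 39, 47}
insert 27 → {20, 21, 27, 39, 47}
insert 10 → {10, 20, 21, 27, 39, 47}
insert 33 → {10, 20, 21, 27, 33, 39, 47}
process next event → 10; now {20, 21, 27, 33, 39, 47}
process next event → 20; now {21, 27, 33, 39, 47}
process next event → 21; now {27, 33, 39, 47}
insert 22 → {22, 27, 33, 39, 47}
insert 49 → {22, 27, 33, 39, 47, 49}
process next event → 22; now {27, 33, 39, 47, 49}

18, 37, 17, 10, 20, 21, 22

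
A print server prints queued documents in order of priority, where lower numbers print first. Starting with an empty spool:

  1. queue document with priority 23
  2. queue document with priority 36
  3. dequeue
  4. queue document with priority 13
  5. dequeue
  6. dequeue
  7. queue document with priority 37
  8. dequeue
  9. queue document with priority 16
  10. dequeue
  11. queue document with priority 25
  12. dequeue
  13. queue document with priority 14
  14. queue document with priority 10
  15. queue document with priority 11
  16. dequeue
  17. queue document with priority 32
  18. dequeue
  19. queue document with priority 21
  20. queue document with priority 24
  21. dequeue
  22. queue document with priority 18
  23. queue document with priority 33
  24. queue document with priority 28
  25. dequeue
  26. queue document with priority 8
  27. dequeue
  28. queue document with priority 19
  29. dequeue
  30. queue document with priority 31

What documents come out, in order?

23, 13, 36, 37, 16, 25, 10, 11, 14, 18, 8, 19

insert 23 → {23}
insert 36 → {23, 36}
dequeue → 23; now {36}
insert 13 → {13, 36}
dequeue → 13; now {36}
dequeue → 36; now {}
insert 37 → {37}
dequeue → 37; now {}
insert 16 → {16}
dequeue → 16; now {}
insert 25 → {25}
dequeue → 25; now {}
insert 14 → {14}
insert 10 → {10, 14}
insert 11 → {10, 11, 14}
dequeue → 10; now {11, 14}
insert 32 → {11, 14, 32}
dequeue → 11; now {14, 32}
insert 21 → {14, 21, 32}
insert 24 → {14, 21, 24, 32}
dequeue → 14; now {21, 24, 32}
insert 18 → {18, 21, 24, 32}
insert 33 → {18, 21, 24, 32, 33}
insert 28 → {18, 21, 24, 28, 32, 33}
dequeue → 18; now {21, 24, 28, 32, 33}
insert 8 → {8, 21, 24, 28, 32, 33}
dequeue → 8; now {21, 24, 28, 32, 33}
insert 19 → {19, 21, 24, 28, 32, 33}
dequeue → 19; now {21, 24, 28, 32, 33}
insert 31 → {21, 24, 28, 31, 32, 33}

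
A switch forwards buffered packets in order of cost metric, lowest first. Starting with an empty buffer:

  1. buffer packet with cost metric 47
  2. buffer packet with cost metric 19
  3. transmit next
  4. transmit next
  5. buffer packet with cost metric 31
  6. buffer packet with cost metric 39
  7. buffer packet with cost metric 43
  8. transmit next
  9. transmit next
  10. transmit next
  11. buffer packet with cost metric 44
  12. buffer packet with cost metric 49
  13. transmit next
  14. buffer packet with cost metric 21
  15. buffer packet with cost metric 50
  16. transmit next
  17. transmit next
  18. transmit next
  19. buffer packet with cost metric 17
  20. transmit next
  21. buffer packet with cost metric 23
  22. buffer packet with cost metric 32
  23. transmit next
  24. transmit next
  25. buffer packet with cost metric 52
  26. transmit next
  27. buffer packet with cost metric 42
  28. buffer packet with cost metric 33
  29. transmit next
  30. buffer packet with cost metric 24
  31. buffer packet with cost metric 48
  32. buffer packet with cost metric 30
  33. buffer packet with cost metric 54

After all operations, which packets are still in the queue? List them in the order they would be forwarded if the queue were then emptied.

24, 30, 42, 48, 54

insert 47 → {47}
insert 19 → {19, 47}
transmit next → 19; now {47}
transmit next → 47; now {}
insert 31 → {31}
insert 39 → {31, 39}
insert 43 → {31, 39, 43}
transmit next → 31; now {39, 43}
transmit next → 39; now {43}
transmit next → 43; now {}
insert 44 → {44}
insert 49 → {44, 49}
transmit next → 44; now {49}
insert 21 → {21, 49}
insert 50 → {21, 49, 50}
transmit next → 21; now {49, 50}
transmit next → 49; now {50}
transmit next → 50; now {}
insert 17 → {17}
transmit next → 17; now {}
insert 23 → {23}
insert 32 → {23, 32}
transmit next → 23; now {32}
transmit next → 32; now {}
insert 52 → {52}
transmit next → 52; now {}
insert 42 → {42}
insert 33 → {33, 42}
transmit next → 33; now {42}
insert 24 → {24, 42}
insert 48 → {24, 42, 48}
insert 30 → {24, 30, 42, 48}
insert 54 → {24, 30, 42, 48, 54}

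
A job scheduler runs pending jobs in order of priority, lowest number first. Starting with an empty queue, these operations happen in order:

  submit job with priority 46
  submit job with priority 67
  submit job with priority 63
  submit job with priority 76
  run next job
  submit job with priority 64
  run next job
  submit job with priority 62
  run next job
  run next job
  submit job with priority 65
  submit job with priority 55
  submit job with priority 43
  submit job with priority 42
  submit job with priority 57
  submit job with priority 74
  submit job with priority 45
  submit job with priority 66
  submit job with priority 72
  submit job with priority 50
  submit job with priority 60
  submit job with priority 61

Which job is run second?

insert 46 → {46}
insert 67 → {46, 67}
insert 63 → {46, 63, 67}
insert 76 → {46, 63, 67, 76}
run next job → 46; now {63, 67, 76}
insert 64 → {63, 64, 67, 76}
run next job → 63; now {64, 67, 76}
insert 62 → {62, 64, 67, 76}
run next job → 62; now {64, 67, 76}
run next job → 64; now {67, 76}
insert 65 → {65, 67, 76}
insert 55 → {55, 65, 67, 76}
insert 43 → {43, 55, 65, 67, 76}
insert 42 → {42, 43, 55, 65, 67, 76}
insert 57 → {42, 43, 55, 57, 65, 67, 76}
insert 74 → {42, 43, 55, 57, 65, 67, 74, 76}
insert 45 → {42, 43, 45, 55, 57, 65, 67, 74, 76}
insert 66 → {42, 43, 45, 55, 57, 65, 66, 67, 74, 76}
insert 72 → {42, 43, 45, 55, 57, 65, 66, 67, 72, 74, 76}
insert 50 → {42, 43, 45, 50, 55, 57, 65, 66, 67, 72, 74, 76}
insert 60 → {42, 43, 45, 50, 55, 57, 60, 65, 66, 67, 72, 74, 76}
insert 61 → {42, 43, 45, 50, 55, 57, 60, 61, 65, 66, 67, 72, 74, 76}

63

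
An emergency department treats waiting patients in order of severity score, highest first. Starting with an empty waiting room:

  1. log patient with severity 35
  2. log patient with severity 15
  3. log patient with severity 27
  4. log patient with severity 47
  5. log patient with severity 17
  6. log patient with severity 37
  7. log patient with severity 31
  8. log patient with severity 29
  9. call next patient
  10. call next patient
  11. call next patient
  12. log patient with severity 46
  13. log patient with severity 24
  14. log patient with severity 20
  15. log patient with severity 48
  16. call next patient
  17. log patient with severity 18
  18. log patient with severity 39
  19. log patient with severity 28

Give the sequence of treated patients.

47 → 37 → 35 → 48

insert 35 → {35}
insert 15 → {35, 15}
insert 27 → {35, 27, 15}
insert 47 → {47, 35, 27, 15}
insert 17 → {47, 35, 27, 17, 15}
insert 37 → {47, 37, 35, 27, 17, 15}
insert 31 → {47, 37, 35, 31, 27, 17, 15}
insert 29 → {47, 37, 35, 31, 29, 27, 17, 15}
call next patient → 47; now {37, 35, 31, 29, 27, 17, 15}
call next patient → 37; now {35, 31, 29, 27, 17, 15}
call next patient → 35; now {31, 29, 27, 17, 15}
insert 46 → {46, 31, 29, 27, 17, 15}
insert 24 → {46, 31, 29, 27, 24, 17, 15}
insert 20 → {46, 31, 29, 27, 24, 20, 17, 15}
insert 48 → {48, 46, 31, 29, 27, 24, 20, 17, 15}
call next patient → 48; now {46, 31, 29, 27, 24, 20, 17, 15}
insert 18 → {46, 31, 29, 27, 24, 20, 18, 17, 15}
insert 39 → {46, 39, 31, 29, 27, 24, 20, 18, 17, 15}
insert 28 → {46, 39, 31, 29, 28, 27, 24, 20, 18, 17, 15}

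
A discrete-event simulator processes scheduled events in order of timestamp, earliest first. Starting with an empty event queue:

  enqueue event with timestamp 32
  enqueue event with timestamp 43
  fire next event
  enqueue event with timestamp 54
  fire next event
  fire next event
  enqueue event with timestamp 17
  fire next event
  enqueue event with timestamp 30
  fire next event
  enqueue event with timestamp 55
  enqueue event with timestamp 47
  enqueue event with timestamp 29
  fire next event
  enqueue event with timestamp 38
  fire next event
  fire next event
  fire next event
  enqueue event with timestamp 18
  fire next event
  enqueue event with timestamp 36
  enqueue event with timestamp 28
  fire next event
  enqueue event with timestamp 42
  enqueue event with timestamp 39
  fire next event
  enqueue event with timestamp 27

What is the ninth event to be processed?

insert 32 → {32}
insert 43 → {32, 43}
fire next event → 32; now {43}
insert 54 → {43, 54}
fire next event → 43; now {54}
fire next event → 54; now {}
insert 17 → {17}
fire next event → 17; now {}
insert 30 → {30}
fire next event → 30; now {}
insert 55 → {55}
insert 47 → {47, 55}
insert 29 → {29, 47, 55}
fire next event → 29; now {47, 55}
insert 38 → {38, 47, 55}
fire next event → 38; now {47, 55}
fire next event → 47; now {55}
fire next event → 55; now {}
insert 18 → {18}
fire next event → 18; now {}
insert 36 → {36}
insert 28 → {28, 36}
fire next event → 28; now {36}
insert 42 → {36, 42}
insert 39 → {36, 39, 42}
fire next event → 36; now {39, 42}
insert 27 → {27, 39, 42}

55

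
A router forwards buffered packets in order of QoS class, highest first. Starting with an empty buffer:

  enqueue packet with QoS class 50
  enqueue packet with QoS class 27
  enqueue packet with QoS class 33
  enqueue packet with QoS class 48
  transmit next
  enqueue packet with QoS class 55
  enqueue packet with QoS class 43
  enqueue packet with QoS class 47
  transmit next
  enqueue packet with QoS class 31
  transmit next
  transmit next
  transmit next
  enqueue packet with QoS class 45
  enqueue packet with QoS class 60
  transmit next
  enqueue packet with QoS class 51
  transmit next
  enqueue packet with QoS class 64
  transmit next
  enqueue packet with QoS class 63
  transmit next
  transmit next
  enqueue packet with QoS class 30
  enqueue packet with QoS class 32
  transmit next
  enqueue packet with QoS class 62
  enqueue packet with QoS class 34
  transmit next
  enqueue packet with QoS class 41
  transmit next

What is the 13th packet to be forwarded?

41

insert 50 → {50}
insert 27 → {50, 27}
insert 33 → {50, 33, 27}
insert 48 → {50, 48, 33, 27}
transmit next → 50; now {48, 33, 27}
insert 55 → {55, 48, 33, 27}
insert 43 → {55, 48, 43, 33, 27}
insert 47 → {55, 48, 47, 43, 33, 27}
transmit next → 55; now {48, 47, 43, 33, 27}
insert 31 → {48, 47, 43, 33, 31, 27}
transmit next → 48; now {47, 43, 33, 31, 27}
transmit next → 47; now {43, 33, 31, 27}
transmit next → 43; now {33, 31, 27}
insert 45 → {45, 33, 31, 27}
insert 60 → {60, 45, 33, 31, 27}
transmit next → 60; now {45, 33, 31, 27}
insert 51 → {51, 45, 33, 31, 27}
transmit next → 51; now {45, 33, 31, 27}
insert 64 → {64, 45, 33, 31, 27}
transmit next → 64; now {45, 33, 31, 27}
insert 63 → {63, 45, 33, 31, 27}
transmit next → 63; now {45, 33, 31, 27}
transmit next → 45; now {33, 31, 27}
insert 30 → {33, 31, 30, 27}
insert 32 → {33, 32, 31, 30, 27}
transmit next → 33; now {32, 31, 30, 27}
insert 62 → {62, 32, 31, 30, 27}
insert 34 → {62, 34, 32, 31, 30, 27}
transmit next → 62; now {34, 32, 31, 30, 27}
insert 41 → {41, 34, 32, 31, 30, 27}
transmit next → 41; now {34, 32, 31, 30, 27}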